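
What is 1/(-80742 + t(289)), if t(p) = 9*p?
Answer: -1/78141 ≈ -1.2797e-5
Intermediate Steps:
1/(-80742 + t(289)) = 1/(-80742 + 9*289) = 1/(-80742 + 2601) = 1/(-78141) = -1/78141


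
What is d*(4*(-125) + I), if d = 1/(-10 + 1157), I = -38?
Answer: -538/1147 ≈ -0.46905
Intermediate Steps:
d = 1/1147 ≈ 0.00087184
d*(4*(-125) + I) = (4*(-125) - 38)/1147 = (-500 - 38)/1147 = (1/1147)*(-538) = -538/1147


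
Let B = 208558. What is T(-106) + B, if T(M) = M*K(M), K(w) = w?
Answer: 219794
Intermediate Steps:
T(M) = M² (T(M) = M*M = M²)
T(-106) + B = (-106)² + 208558 = 11236 + 208558 = 219794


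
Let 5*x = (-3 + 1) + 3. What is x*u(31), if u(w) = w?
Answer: 31/5 ≈ 6.2000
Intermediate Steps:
x = ⅕ (x = ((-3 + 1) + 3)/5 = (-2 + 3)/5 = (⅕)*1 = ⅕ ≈ 0.20000)
x*u(31) = (⅕)*31 = 31/5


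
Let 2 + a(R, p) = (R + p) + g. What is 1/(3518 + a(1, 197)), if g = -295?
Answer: 1/3419 ≈ 0.00029248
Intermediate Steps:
a(R, p) = -297 + R + p (a(R, p) = -2 + ((R + p) - 295) = -2 + (-295 + R + p) = -297 + R + p)
1/(3518 + a(1, 197)) = 1/(3518 + (-297 + 1 + 197)) = 1/(3518 - 99) = 1/3419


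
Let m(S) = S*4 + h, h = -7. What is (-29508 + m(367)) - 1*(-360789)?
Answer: 332742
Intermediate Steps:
m(S) = -7 + 4*S (m(S) = S*4 - 7 = 4*S - 7 = -7 + 4*S)
(-29508 + m(367)) - 1*(-360789) = (-29508 + (-7 + 4*367)) - 1*(-360789) = (-29508 + (-7 + 1468)) + 360789 = (-29508 + 1461) + 360789 = -28047 + 360789 = 332742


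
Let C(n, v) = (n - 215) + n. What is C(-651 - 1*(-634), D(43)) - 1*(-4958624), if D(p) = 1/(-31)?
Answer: 4958375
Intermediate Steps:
D(p) = -1/31
C(n, v) = -215 + 2*n (C(n, v) = (-215 + n) + n = -215 + 2*n)
C(-651 - 1*(-634), D(43)) - 1*(-4958624) = (-215 + 2*(-651 - 1*(-634))) - 1*(-4958624) = (-215 + 2*(-651 + 634)) + 4958624 = (-215 + 2*(-17)) + 4958624 = (-215 - 34) + 4958624 = -249 + 4958624 = 4958375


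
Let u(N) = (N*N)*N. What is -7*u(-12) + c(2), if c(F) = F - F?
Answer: 12096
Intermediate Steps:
u(N) = N**3 (u(N) = N**2*N = N**3)
c(F) = 0
-7*u(-12) + c(2) = -7*(-12)**3 + 0 = -7*(-1728) + 0 = 12096 + 0 = 12096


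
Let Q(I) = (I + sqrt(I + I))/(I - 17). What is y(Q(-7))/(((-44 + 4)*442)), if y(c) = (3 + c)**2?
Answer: -479/783360 + 79*I*sqrt(14)/5091840 ≈ -0.00061147 + 5.8052e-5*I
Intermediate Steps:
Q(I) = (I + sqrt(2)*sqrt(I))/(-17 + I) (Q(I) = (I + sqrt(2*I))/(-17 + I) = (I + sqrt(2)*sqrt(I))/(-17 + I))
y(Q(-7))/(((-44 + 4)*442)) = (3 + (-7 + sqrt(2)*sqrt(-7))/(-17 - 7))**2/(((-44 + 4)*442)) = (3 + (-7 + sqrt(2)*(I*sqrt(7)))/(-24))**2/((-40*442)) = (3 - (-7 + I*sqrt(14))/24)**2/(-17680) = (3 + (7/24 - I*sqrt(14)/24))**2*(-1/17680) = (79/24 - I*sqrt(14)/24)**2*(-1/17680) = -(79/24 - I*sqrt(14)/24)**2/17680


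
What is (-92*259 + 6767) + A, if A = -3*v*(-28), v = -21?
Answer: -18825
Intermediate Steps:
A = -1764 (A = -3*(-21)*(-28) = 63*(-28) = -1764)
(-92*259 + 6767) + A = (-92*259 + 6767) - 1764 = (-23828 + 6767) - 1764 = -17061 - 1764 = -18825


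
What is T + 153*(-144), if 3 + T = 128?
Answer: -21907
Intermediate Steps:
T = 125 (T = -3 + 128 = 125)
T + 153*(-144) = 125 + 153*(-144) = 125 - 22032 = -21907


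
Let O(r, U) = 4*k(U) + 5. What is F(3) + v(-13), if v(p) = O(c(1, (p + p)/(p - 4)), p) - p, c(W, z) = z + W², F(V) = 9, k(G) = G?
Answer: -25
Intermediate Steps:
O(r, U) = 5 + 4*U (O(r, U) = 4*U + 5 = 5 + 4*U)
v(p) = 5 + 3*p (v(p) = (5 + 4*p) - p = 5 + 3*p)
F(3) + v(-13) = 9 + (5 + 3*(-13)) = 9 + (5 - 39) = 9 - 34 = -25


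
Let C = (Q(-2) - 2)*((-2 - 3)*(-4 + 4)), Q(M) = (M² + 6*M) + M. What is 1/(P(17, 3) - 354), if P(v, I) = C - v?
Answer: -1/371 ≈ -0.0026954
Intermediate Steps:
Q(M) = M² + 7*M
C = 0 (C = (-2*(7 - 2) - 2)*((-2 - 3)*(-4 + 4)) = (-2*5 - 2)*(-5*0) = (-10 - 2)*0 = -12*0 = 0)
P(v, I) = -v (P(v, I) = 0 - v = -v)
1/(P(17, 3) - 354) = 1/(-1*17 - 354) = 1/(-17 - 354) = 1/(-371) = -1/371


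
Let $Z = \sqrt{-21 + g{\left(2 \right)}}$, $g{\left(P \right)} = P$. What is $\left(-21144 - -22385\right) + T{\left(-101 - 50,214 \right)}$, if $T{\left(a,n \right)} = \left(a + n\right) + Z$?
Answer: $1304 + i \sqrt{19} \approx 1304.0 + 4.3589 i$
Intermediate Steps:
$Z = i \sqrt{19}$ ($Z = \sqrt{-21 + 2} = \sqrt{-19} = i \sqrt{19} \approx 4.3589 i$)
$T{\left(a,n \right)} = a + n + i \sqrt{19}$ ($T{\left(a,n \right)} = \left(a + n\right) + i \sqrt{19} = a + n + i \sqrt{19}$)
$\left(-21144 - -22385\right) + T{\left(-101 - 50,214 \right)} = \left(-21144 - -22385\right) + \left(\left(-101 - 50\right) + 214 + i \sqrt{19}\right) = \left(-21144 + 22385\right) + \left(\left(-101 - 50\right) + 214 + i \sqrt{19}\right) = 1241 + \left(-151 + 214 + i \sqrt{19}\right) = 1241 + \left(63 + i \sqrt{19}\right) = 1304 + i \sqrt{19}$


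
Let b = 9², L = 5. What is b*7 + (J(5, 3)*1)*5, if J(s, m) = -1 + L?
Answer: 587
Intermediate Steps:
J(s, m) = 4 (J(s, m) = -1 + 5 = 4)
b = 81
b*7 + (J(5, 3)*1)*5 = 81*7 + (4*1)*5 = 567 + 4*5 = 567 + 20 = 587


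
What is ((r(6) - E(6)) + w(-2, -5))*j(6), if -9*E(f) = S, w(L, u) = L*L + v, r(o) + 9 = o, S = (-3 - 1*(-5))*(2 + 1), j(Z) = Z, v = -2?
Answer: -2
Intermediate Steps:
S = 6 (S = (-3 + 5)*3 = 2*3 = 6)
r(o) = -9 + o
w(L, u) = -2 + L² (w(L, u) = L*L - 2 = L² - 2 = -2 + L²)
E(f) = -⅔ (E(f) = -⅑*6 = -⅔)
((r(6) - E(6)) + w(-2, -5))*j(6) = (((-9 + 6) - 1*(-⅔)) + (-2 + (-2)²))*6 = ((-3 + ⅔) + (-2 + 4))*6 = (-7/3 + 2)*6 = -⅓*6 = -2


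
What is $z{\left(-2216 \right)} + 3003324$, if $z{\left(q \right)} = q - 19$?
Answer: $3001089$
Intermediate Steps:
$z{\left(q \right)} = -19 + q$ ($z{\left(q \right)} = q - 19 = -19 + q$)
$z{\left(-2216 \right)} + 3003324 = \left(-19 - 2216\right) + 3003324 = -2235 + 3003324 = 3001089$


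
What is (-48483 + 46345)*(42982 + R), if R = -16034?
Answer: -57614824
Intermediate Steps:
(-48483 + 46345)*(42982 + R) = (-48483 + 46345)*(42982 - 16034) = -2138*26948 = -57614824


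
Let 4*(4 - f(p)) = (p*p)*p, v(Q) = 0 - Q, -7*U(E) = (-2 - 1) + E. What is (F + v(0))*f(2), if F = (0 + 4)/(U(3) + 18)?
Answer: 4/9 ≈ 0.44444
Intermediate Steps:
U(E) = 3/7 - E/7 (U(E) = -((-2 - 1) + E)/7 = -(-3 + E)/7 = 3/7 - E/7)
v(Q) = -Q
f(p) = 4 - p**3/4 (f(p) = 4 - p*p*p/4 = 4 - p**2*p/4 = 4 - p**3/4)
F = 2/9 (F = (0 + 4)/((3/7 - 1/7*3) + 18) = 4/((3/7 - 3/7) + 18) = 4/(0 + 18) = 4/18 = 4*(1/18) = 2/9 ≈ 0.22222)
(F + v(0))*f(2) = (2/9 - 1*0)*(4 - 1/4*2**3) = (2/9 + 0)*(4 - 1/4*8) = 2*(4 - 2)/9 = (2/9)*2 = 4/9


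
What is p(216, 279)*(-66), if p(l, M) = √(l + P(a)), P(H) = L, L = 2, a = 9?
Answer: -66*√218 ≈ -974.48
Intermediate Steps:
P(H) = 2
p(l, M) = √(2 + l) (p(l, M) = √(l + 2) = √(2 + l))
p(216, 279)*(-66) = √(2 + 216)*(-66) = √218*(-66) = -66*√218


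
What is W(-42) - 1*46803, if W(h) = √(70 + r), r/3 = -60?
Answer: -46803 + I*√110 ≈ -46803.0 + 10.488*I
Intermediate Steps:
r = -180 (r = 3*(-60) = -180)
W(h) = I*√110 (W(h) = √(70 - 180) = √(-110) = I*√110)
W(-42) - 1*46803 = I*√110 - 1*46803 = I*√110 - 46803 = -46803 + I*√110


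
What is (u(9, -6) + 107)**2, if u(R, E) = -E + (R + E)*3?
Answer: 14884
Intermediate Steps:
u(R, E) = 2*E + 3*R (u(R, E) = -E + (E + R)*3 = -E + (3*E + 3*R) = 2*E + 3*R)
(u(9, -6) + 107)**2 = ((2*(-6) + 3*9) + 107)**2 = ((-12 + 27) + 107)**2 = (15 + 107)**2 = 122**2 = 14884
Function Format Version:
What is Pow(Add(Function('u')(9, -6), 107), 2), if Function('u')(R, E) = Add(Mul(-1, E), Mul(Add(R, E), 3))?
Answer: 14884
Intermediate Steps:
Function('u')(R, E) = Add(Mul(2, E), Mul(3, R)) (Function('u')(R, E) = Add(Mul(-1, E), Mul(Add(E, R), 3)) = Add(Mul(-1, E), Add(Mul(3, E), Mul(3, R))) = Add(Mul(2, E), Mul(3, R)))
Pow(Add(Function('u')(9, -6), 107), 2) = Pow(Add(Add(Mul(2, -6), Mul(3, 9)), 107), 2) = Pow(Add(Add(-12, 27), 107), 2) = Pow(Add(15, 107), 2) = Pow(122, 2) = 14884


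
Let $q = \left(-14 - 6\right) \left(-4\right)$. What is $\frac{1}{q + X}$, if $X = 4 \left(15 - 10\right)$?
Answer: $\frac{1}{100} \approx 0.01$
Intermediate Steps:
$q = 80$ ($q = \left(-20\right) \left(-4\right) = 80$)
$X = 20$ ($X = 4 \cdot 5 = 20$)
$\frac{1}{q + X} = \frac{1}{80 + 20} = \frac{1}{100}$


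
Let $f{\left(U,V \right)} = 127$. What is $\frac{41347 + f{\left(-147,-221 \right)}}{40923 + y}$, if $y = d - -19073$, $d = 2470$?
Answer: $\frac{20737}{31233} \approx 0.66395$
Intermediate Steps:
$y = 21543$ ($y = 2470 - -19073 = 2470 + 19073 = 21543$)
$\frac{41347 + f{\left(-147,-221 \right)}}{40923 + y} = \frac{41347 + 127}{40923 + 21543} = \frac{41474}{62466} = 41474 \cdot \frac{1}{62466} = \frac{20737}{31233}$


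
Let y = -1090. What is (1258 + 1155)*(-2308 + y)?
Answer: -8199374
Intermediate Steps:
(1258 + 1155)*(-2308 + y) = (1258 + 1155)*(-2308 - 1090) = 2413*(-3398) = -8199374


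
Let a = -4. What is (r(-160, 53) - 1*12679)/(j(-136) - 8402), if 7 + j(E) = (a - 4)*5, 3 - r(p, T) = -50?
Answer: 12626/8449 ≈ 1.4944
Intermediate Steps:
r(p, T) = 53 (r(p, T) = 3 - 1*(-50) = 3 + 50 = 53)
j(E) = -47 (j(E) = -7 + (-4 - 4)*5 = -7 - 8*5 = -7 - 40 = -47)
(r(-160, 53) - 1*12679)/(j(-136) - 8402) = (53 - 1*12679)/(-47 - 8402) = (53 - 12679)/(-8449) = -12626*(-1/8449) = 12626/8449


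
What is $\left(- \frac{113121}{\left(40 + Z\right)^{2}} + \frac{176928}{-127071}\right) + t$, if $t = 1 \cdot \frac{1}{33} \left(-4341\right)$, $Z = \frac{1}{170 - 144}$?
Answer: $- \frac{11416866828823}{56101804143} \approx -203.5$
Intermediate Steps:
$Z = \frac{1}{26} \approx 0.038462$
$t = - \frac{1447}{11}$ ($t = 1 \cdot \frac{1}{33} \left(-4341\right) = \frac{1}{33} \left(-4341\right) = - \frac{1447}{11} \approx -131.55$)
$\left(- \frac{113121}{\left(40 + Z\right)^{2}} + \frac{176928}{-127071}\right) + t = \left(- \frac{113121}{\left(40 + \frac{1}{26}\right)^{2}} + \frac{176928}{-127071}\right) - \frac{1447}{11} = \left(- \frac{113121}{\left(\frac{1041}{26}\right)^{2}} + 176928 \left(- \frac{1}{127071}\right)\right) - \frac{1447}{11} = \left(- \frac{113121}{\frac{1083681}{676}} - \frac{58976}{42357}\right) - \frac{1447}{11} = \left(\left(-113121\right) \frac{676}{1083681} - \frac{58976}{42357}\right) - \frac{1447}{11} = \left(- \frac{8496644}{120409} - \frac{58976}{42357}\right) - \frac{1447}{11} = - \frac{366993591092}{5100164013} - \frac{1447}{11} = - \frac{11416866828823}{56101804143}$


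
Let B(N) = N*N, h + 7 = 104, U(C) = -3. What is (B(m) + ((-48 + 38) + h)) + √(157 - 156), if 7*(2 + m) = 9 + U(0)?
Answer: 4376/49 ≈ 89.306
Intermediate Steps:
h = 97 (h = -7 + 104 = 97)
m = -8/7 (m = -2 + (9 - 3)/7 = -2 + (⅐)*6 = -2 + 6/7 = -8/7 ≈ -1.1429)
B(N) = N²
(B(m) + ((-48 + 38) + h)) + √(157 - 156) = ((-8/7)² + ((-48 + 38) + 97)) + √(157 - 156) = (64/49 + (-10 + 97)) + √1 = (64/49 + 87) + 1 = 4327/49 + 1 = 4376/49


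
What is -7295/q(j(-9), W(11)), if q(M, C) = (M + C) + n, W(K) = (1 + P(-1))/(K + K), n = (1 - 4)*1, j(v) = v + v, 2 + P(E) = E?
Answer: 80245/232 ≈ 345.88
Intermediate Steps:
P(E) = -2 + E
j(v) = 2*v
n = -3 (n = -3*1 = -3)
W(K) = -1/K (W(K) = (1 + (-2 - 1))/(K + K) = (1 - 3)/((2*K)) = -1/K)
q(M, C) = -3 + C + M (q(M, C) = (M + C) - 3 = (C + M) - 3 = -3 + C + M)
-7295/q(j(-9), W(11)) = -7295/(-3 - 1/11 + 2*(-9)) = -7295/(-3 - 1*1/11 - 18) = -7295/(-3 - 1/11 - 18) = -7295/(-232/11) = -7295*(-11/232) = 80245/232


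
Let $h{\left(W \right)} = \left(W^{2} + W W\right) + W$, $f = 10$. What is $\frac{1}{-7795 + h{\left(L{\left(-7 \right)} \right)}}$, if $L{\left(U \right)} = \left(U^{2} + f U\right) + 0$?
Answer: $- \frac{1}{6934} \approx -0.00014422$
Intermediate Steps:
$L{\left(U \right)} = U^{2} + 10 U$ ($L{\left(U \right)} = \left(U^{2} + 10 U\right) + 0 = U^{2} + 10 U$)
$h{\left(W \right)} = W + 2 W^{2}$ ($h{\left(W \right)} = \left(W^{2} + W^{2}\right) + W = 2 W^{2} + W = W + 2 W^{2}$)
$\frac{1}{-7795 + h{\left(L{\left(-7 \right)} \right)}} = \frac{1}{-7795 + - 7 \left(10 - 7\right) \left(1 + 2 \left(- 7 \left(10 - 7\right)\right)\right)} = \frac{1}{-7795 + \left(-7\right) 3 \left(1 + 2 \left(\left(-7\right) 3\right)\right)} = \frac{1}{-7795 - 21 \left(1 + 2 \left(-21\right)\right)} = \frac{1}{-7795 - 21 \left(1 - 42\right)} = \frac{1}{-7795 - -861} = \frac{1}{-7795 + 861} = \frac{1}{-6934} = - \frac{1}{6934}$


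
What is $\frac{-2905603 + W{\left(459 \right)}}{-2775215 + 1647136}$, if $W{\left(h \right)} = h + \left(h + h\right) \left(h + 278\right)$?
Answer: $\frac{2228578}{1128079} \approx 1.9756$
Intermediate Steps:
$W{\left(h \right)} = h + 2 h \left(278 + h\right)$
$\frac{-2905603 + W{\left(459 \right)}}{-2775215 + 1647136} = \frac{-2905603 + 459 \left(557 + 2 \cdot 459\right)}{-2775215 + 1647136} = \frac{-2905603 + 459 \left(557 + 918\right)}{-1128079} = \left(-2905603 + 459 \cdot 1475\right) \left(- \frac{1}{1128079}\right) = \left(-2905603 + 677025\right) \left(- \frac{1}{1128079}\right) = \left(-2228578\right) \left(- \frac{1}{1128079}\right) = \frac{2228578}{1128079}$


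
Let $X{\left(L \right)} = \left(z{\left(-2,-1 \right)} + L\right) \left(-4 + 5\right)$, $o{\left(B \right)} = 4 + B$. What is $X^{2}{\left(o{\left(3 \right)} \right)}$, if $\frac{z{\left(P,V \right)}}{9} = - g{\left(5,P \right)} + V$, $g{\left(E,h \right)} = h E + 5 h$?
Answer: $31684$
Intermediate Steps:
$g{\left(E,h \right)} = 5 h + E h$ ($g{\left(E,h \right)} = E h + 5 h = 5 h + E h$)
$z{\left(P,V \right)} = - 90 P + 9 V$ ($z{\left(P,V \right)} = 9 \left(- P \left(5 + 5\right) + V\right) = 9 \left(- P 10 + V\right) = 9 \left(- 10 P + V\right) = 9 \left(V - 10 P\right) = - 90 P + 9 V$)
$X{\left(L \right)} = 171 + L$ ($X{\left(L \right)} = \left(\left(\left(-90\right) \left(-2\right) + 9 \left(-1\right)\right) + L\right) \left(-4 + 5\right) = \left(\left(180 - 9\right) + L\right) 1 = \left(171 + L\right) 1 = 171 + L$)
$X^{2}{\left(o{\left(3 \right)} \right)} = \left(171 + \left(4 + 3\right)\right)^{2} = \left(171 + 7\right)^{2} = 178^{2} = 31684$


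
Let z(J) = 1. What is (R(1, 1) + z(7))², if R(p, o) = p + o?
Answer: 9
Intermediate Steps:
R(p, o) = o + p
(R(1, 1) + z(7))² = ((1 + 1) + 1)² = (2 + 1)² = 3² = 9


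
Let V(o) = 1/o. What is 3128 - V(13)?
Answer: 40663/13 ≈ 3127.9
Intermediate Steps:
3128 - V(13) = 3128 - 1/13 = 40663/13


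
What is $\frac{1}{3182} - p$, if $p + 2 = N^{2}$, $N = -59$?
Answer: $- \frac{11070177}{3182} \approx -3479.0$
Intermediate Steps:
$p = 3479$ ($p = -2 + \left(-59\right)^{2} = -2 + 3481 = 3479$)
$\frac{1}{3182} - p = \frac{1}{3182} - 3479 = - \frac{11070177}{3182}$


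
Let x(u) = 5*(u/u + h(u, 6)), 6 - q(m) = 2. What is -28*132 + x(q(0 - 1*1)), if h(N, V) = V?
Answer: -3661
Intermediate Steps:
q(m) = 4 (q(m) = 6 - 1*2 = 6 - 2 = 4)
x(u) = 35 (x(u) = 5*(u/u + 6) = 5*(1 + 6) = 5*7 = 35)
-28*132 + x(q(0 - 1*1)) = -28*132 + 35 = -3696 + 35 = -3661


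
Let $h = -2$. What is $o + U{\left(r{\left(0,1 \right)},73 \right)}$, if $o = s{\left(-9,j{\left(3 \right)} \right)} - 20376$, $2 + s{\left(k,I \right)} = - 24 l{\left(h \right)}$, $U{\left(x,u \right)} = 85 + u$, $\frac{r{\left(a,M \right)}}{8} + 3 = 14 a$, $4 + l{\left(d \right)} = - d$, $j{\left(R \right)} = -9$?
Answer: $-20172$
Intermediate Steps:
$l{\left(d \right)} = -4 - d$
$r{\left(a,M \right)} = -24 + 112 a$ ($r{\left(a,M \right)} = -24 + 8 \cdot 14 a = -24 + 112 a$)
$s{\left(k,I \right)} = 46$ ($s{\left(k,I \right)} = -2 - 24 \left(-4 - -2\right) = -2 - 24 \left(-4 + 2\right) = -2 - -48 = -2 + 48 = 46$)
$o = -20330$ ($o = 46 - 20376 = -20330$)
$o + U{\left(r{\left(0,1 \right)},73 \right)} = -20330 + \left(85 + 73\right) = -20330 + 158 = -20172$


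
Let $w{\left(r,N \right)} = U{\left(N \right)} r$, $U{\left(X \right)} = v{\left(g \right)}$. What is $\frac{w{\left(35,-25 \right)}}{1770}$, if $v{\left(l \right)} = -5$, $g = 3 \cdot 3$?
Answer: $- \frac{35}{354} \approx -0.09887$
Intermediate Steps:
$g = 9$
$U{\left(X \right)} = -5$
$w{\left(r,N \right)} = - 5 r$
$\frac{w{\left(35,-25 \right)}}{1770} = \frac{\left(-5\right) 35}{1770} = \left(-175\right) \frac{1}{1770} = - \frac{35}{354}$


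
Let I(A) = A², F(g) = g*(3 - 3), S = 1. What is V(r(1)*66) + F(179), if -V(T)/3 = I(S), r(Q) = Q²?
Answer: -3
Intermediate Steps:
F(g) = 0 (F(g) = g*0 = 0)
V(T) = -3 (V(T) = -3*1² = -3*1 = -3)
V(r(1)*66) + F(179) = -3 + 0 = -3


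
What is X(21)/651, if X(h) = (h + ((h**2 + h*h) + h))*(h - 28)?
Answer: -308/31 ≈ -9.9355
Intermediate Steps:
X(h) = (-28 + h)*(2*h + 2*h**2) (X(h) = (h + ((h**2 + h**2) + h))*(-28 + h) = (h + (2*h**2 + h))*(-28 + h) = (h + (h + 2*h**2))*(-28 + h) = (2*h + 2*h**2)*(-28 + h) = (-28 + h)*(2*h + 2*h**2))
X(21)/651 = (2*21*(-28 + 21**2 - 27*21))/651 = (2*21*(-28 + 441 - 567))*(1/651) = (2*21*(-154))*(1/651) = -6468*1/651 = -308/31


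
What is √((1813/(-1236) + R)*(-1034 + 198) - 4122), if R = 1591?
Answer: I*√127273473885/309 ≈ 1154.5*I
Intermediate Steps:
√((1813/(-1236) + R)*(-1034 + 198) - 4122) = √((1813/(-1236) + 1591)*(-1034 + 198) - 4122) = √((1813*(-1/1236) + 1591)*(-836) - 4122) = √((-1813/1236 + 1591)*(-836) - 4122) = √((1964663/1236)*(-836) - 4122) = √(-410614567/309 - 4122) = √(-411888265/309) = I*√127273473885/309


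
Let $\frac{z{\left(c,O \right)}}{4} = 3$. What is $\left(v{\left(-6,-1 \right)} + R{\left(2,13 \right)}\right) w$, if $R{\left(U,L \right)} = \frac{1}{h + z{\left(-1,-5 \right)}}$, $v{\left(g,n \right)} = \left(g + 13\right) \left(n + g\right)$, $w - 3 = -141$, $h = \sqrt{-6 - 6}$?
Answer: $\frac{87768}{13} + \frac{23 i \sqrt{3}}{13} \approx 6751.4 + 3.0644 i$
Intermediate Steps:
$h = 2 i \sqrt{3}$ ($h = \sqrt{-12} = 2 i \sqrt{3} \approx 3.4641 i$)
$w = -138$ ($w = 3 - 141 = -138$)
$v{\left(g,n \right)} = \left(13 + g\right) \left(g + n\right)$
$z{\left(c,O \right)} = 12$ ($z{\left(c,O \right)} = 4 \cdot 3 = 12$)
$R{\left(U,L \right)} = \frac{1}{12 + 2 i \sqrt{3}}$ ($R{\left(U,L \right)} = \frac{1}{2 i \sqrt{3} + 12} = \frac{1}{12 + 2 i \sqrt{3}}$)
$\left(v{\left(-6,-1 \right)} + R{\left(2,13 \right)}\right) w = \left(\left(\left(-6\right)^{2} + 13 \left(-6\right) + 13 \left(-1\right) - -6\right) + \left(\frac{1}{13} - \frac{i \sqrt{3}}{78}\right)\right) \left(-138\right) = \left(\left(36 - 78 - 13 + 6\right) + \left(\frac{1}{13} - \frac{i \sqrt{3}}{78}\right)\right) \left(-138\right) = \left(-49 + \left(\frac{1}{13} - \frac{i \sqrt{3}}{78}\right)\right) \left(-138\right) = \left(- \frac{636}{13} - \frac{i \sqrt{3}}{78}\right) \left(-138\right) = \frac{87768}{13} + \frac{23 i \sqrt{3}}{13}$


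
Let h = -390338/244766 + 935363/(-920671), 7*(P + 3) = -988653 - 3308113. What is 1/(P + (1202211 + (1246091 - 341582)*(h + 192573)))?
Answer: 788721352951/137381250921751062136013 ≈ 5.7411e-12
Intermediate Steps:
P = -4296787/7 (P = -3 + (-988653 - 3308113)/7 = -3 + (⅐)*(-4296766) = -3 - 4296766/7 = -4296787/7 ≈ -6.1383e+5)
h = -294158968428/112674478993 (h = -390338*1/244766 + 935363*(-1/920671) = -195169/122383 - 935363/920671 = -294158968428/112674478993 ≈ -2.6107)
1/(P + (1202211 + (1246091 - 341582)*(h + 192573))) = 1/(-4296787/7 + (1202211 + (1246091 - 341582)*(-294158968428/112674478993 + 192573))) = 1/(-4296787/7 + (1202211 + 904509*(21697768284150561/112674478993))) = 1/(-4296787/7 + (1202211 + 19625826692928739779549/112674478993)) = 1/(-4296787/7 + 19625962151426804433072/112674478993) = 1/(137381250921751062136013/788721352951) = 788721352951/137381250921751062136013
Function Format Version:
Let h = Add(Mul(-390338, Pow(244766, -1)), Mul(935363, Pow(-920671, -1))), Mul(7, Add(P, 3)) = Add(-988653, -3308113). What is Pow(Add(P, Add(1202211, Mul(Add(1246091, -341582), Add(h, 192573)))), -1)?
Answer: Rational(788721352951, 137381250921751062136013) ≈ 5.7411e-12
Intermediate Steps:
P = Rational(-4296787, 7) (P = Add(-3, Mul(Rational(1, 7), Add(-988653, -3308113))) = Add(-3, Mul(Rational(1, 7), -4296766)) = Add(-3, Rational(-4296766, 7)) = Rational(-4296787, 7) ≈ -6.1383e+5)
h = Rational(-294158968428, 112674478993) (h = Add(Mul(-390338, Rational(1, 244766)), Mul(935363, Rational(-1, 920671))) = Add(Rational(-195169, 122383), Rational(-935363, 920671)) = Rational(-294158968428, 112674478993) ≈ -2.6107)
Pow(Add(P, Add(1202211, Mul(Add(1246091, -341582), Add(h, 192573)))), -1) = Pow(Add(Rational(-4296787, 7), Add(1202211, Mul(Add(1246091, -341582), Add(Rational(-294158968428, 112674478993), 192573)))), -1) = Pow(Add(Rational(-4296787, 7), Add(1202211, Mul(904509, Rational(21697768284150561, 112674478993)))), -1) = Pow(Add(Rational(-4296787, 7), Add(1202211, Rational(19625826692928739779549, 112674478993))), -1) = Pow(Add(Rational(-4296787, 7), Rational(19625962151426804433072, 112674478993)), -1) = Pow(Rational(137381250921751062136013, 788721352951), -1) = Rational(788721352951, 137381250921751062136013)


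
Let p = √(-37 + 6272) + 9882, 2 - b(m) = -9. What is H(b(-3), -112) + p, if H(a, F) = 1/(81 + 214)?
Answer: 2915191/295 + √6235 ≈ 9961.0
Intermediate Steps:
b(m) = 11 (b(m) = 2 - 1*(-9) = 2 + 9 = 11)
H(a, F) = 1/295
p = 9882 + √6235 (p = √6235 + 9882 = 9882 + √6235 ≈ 9961.0)
H(b(-3), -112) + p = 1/295 + (9882 + √6235) = 2915191/295 + √6235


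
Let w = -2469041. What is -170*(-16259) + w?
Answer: 294989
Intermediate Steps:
-170*(-16259) + w = -170*(-16259) - 2469041 = 2764030 - 2469041 = 294989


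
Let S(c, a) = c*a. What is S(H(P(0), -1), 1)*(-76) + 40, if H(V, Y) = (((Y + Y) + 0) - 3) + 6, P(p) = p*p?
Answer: -36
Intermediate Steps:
P(p) = p**2
H(V, Y) = 3 + 2*Y (H(V, Y) = ((2*Y + 0) - 3) + 6 = (2*Y - 3) + 6 = (-3 + 2*Y) + 6 = 3 + 2*Y)
S(c, a) = a*c
S(H(P(0), -1), 1)*(-76) + 40 = (1*(3 + 2*(-1)))*(-76) + 40 = (1*(3 - 2))*(-76) + 40 = (1*1)*(-76) + 40 = 1*(-76) + 40 = -76 + 40 = -36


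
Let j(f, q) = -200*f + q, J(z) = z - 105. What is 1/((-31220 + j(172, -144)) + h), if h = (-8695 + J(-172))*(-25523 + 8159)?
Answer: 1/155724044 ≈ 6.4216e-9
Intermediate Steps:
J(z) = -105 + z
j(f, q) = q - 200*f
h = 155789808 (h = (-8695 + (-105 - 172))*(-25523 + 8159) = (-8695 - 277)*(-17364) = -8972*(-17364) = 155789808)
1/((-31220 + j(172, -144)) + h) = 1/((-31220 + (-144 - 200*172)) + 155789808) = 1/((-31220 + (-144 - 34400)) + 155789808) = 1/((-31220 - 34544) + 155789808) = 1/(-65764 + 155789808) = 1/155724044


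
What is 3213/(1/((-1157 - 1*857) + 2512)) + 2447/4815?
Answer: 7704358757/4815 ≈ 1.6001e+6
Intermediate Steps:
3213/(1/((-1157 - 1*857) + 2512)) + 2447/4815 = 3213/(1/((-1157 - 857) + 2512)) + 2447*(1/4815) = 3213/(1/(-2014 + 2512)) + 2447/4815 = 3213/(1/498) + 2447/4815 = 3213*498 + 2447/4815 = 1600074 + 2447/4815 = 7704358757/4815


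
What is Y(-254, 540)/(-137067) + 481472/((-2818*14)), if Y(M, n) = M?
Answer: -2356567922/193127403 ≈ -12.202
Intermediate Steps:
Y(-254, 540)/(-137067) + 481472/((-2818*14)) = -254/(-137067) + 481472/((-2818*14)) = -254*(-1/137067) + 481472/(-39452) = 254/137067 + 481472*(-1/39452) = 254/137067 - 120368/9863 = -2356567922/193127403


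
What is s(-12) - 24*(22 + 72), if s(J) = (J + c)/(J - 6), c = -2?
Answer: -20297/9 ≈ -2255.2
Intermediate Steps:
s(J) = (-2 + J)/(-6 + J) (s(J) = (J - 2)/(J - 6) = (-2 + J)/(-6 + J))
s(-12) - 24*(22 + 72) = (-2 - 12)/(-6 - 12) - 24*(22 + 72) = -14/(-18) - 24*94 = -1/18*(-14) - 2256 = 7/9 - 2256 = -20297/9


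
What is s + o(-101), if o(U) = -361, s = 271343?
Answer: 270982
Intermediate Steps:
s + o(-101) = 271343 - 361 = 270982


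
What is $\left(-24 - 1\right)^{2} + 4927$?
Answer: $5552$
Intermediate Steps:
$\left(-24 - 1\right)^{2} + 4927 = \left(-25\right)^{2} + 4927 = 625 + 4927 = 5552$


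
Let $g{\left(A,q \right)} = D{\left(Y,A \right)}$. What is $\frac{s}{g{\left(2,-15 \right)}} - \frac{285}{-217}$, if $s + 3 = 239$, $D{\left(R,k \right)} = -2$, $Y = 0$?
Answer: $- \frac{25321}{217} \approx -116.69$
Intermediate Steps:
$g{\left(A,q \right)} = -2$
$s = 236$ ($s = -3 + 239 = 236$)
$\frac{s}{g{\left(2,-15 \right)}} - \frac{285}{-217} = \frac{236}{-2} - \frac{285}{-217} = 236 \left(- \frac{1}{2}\right) - - \frac{285}{217} = -118 + \frac{285}{217} = - \frac{25321}{217}$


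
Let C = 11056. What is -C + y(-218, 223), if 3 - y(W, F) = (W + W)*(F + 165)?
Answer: 158115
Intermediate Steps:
y(W, F) = 3 - 2*W*(165 + F) (y(W, F) = 3 - (W + W)*(F + 165) = 3 - 2*W*(165 + F))
-C + y(-218, 223) = -1*11056 + (3 - 330*(-218) - 2*223*(-218)) = -11056 + (3 + 71940 + 97228) = -11056 + 169171 = 158115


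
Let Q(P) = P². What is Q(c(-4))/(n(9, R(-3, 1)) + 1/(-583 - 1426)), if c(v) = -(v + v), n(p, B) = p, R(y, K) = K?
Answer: 4018/565 ≈ 7.1115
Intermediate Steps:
c(v) = -2*v
Q(c(-4))/(n(9, R(-3, 1)) + 1/(-583 - 1426)) = (-2*(-4))²/(9 + 1/(-583 - 1426)) = 8²/(9 + 1/(-2009)) = 64/(9 - 1/2009) = 64/(18080/2009) = 64*(2009/18080) = 4018/565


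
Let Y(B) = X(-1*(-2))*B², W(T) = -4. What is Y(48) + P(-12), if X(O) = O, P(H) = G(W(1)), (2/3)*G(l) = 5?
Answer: 9231/2 ≈ 4615.5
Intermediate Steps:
G(l) = 15/2 (G(l) = (3/2)*5 = 15/2)
P(H) = 15/2
Y(B) = 2*B² (Y(B) = (-1*(-2))*B² = 2*B²)
Y(48) + P(-12) = 2*48² + 15/2 = 2*2304 + 15/2 = 4608 + 15/2 = 9231/2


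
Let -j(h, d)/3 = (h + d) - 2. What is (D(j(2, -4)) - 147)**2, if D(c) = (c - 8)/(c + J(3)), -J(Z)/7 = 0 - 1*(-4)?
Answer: 346921/16 ≈ 21683.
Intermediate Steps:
j(h, d) = 6 - 3*d - 3*h (j(h, d) = -3*((h + d) - 2) = -3*((d + h) - 2) = -3*(-2 + d + h) = 6 - 3*d - 3*h)
J(Z) = -28 (J(Z) = -7*(0 - 1*(-4)) = -7*(0 + 4) = -7*4 = -28)
D(c) = (-8 + c)/(-28 + c) (D(c) = (c - 8)/(c - 28) = (-8 + c)/(-28 + c))
(D(j(2, -4)) - 147)**2 = ((-8 + (6 - 3*(-4) - 3*2))/(-28 + (6 - 3*(-4) - 3*2)) - 147)**2 = ((-8 + (6 + 12 - 6))/(-28 + (6 + 12 - 6)) - 147)**2 = ((-8 + 12)/(-28 + 12) - 147)**2 = (4/(-16) - 147)**2 = (-1/16*4 - 147)**2 = (-1/4 - 147)**2 = (-589/4)**2 = 346921/16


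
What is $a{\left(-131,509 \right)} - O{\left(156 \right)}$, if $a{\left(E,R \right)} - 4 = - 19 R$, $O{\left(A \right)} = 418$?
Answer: $-10085$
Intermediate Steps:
$a{\left(E,R \right)} = 4 - 19 R$
$a{\left(-131,509 \right)} - O{\left(156 \right)} = \left(4 - 9671\right) - 418 = -9667 - 418 = -10085$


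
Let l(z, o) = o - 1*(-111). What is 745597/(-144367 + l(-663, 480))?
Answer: -745597/143776 ≈ -5.1858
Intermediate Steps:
l(z, o) = 111 + o (l(z, o) = o + 111 = 111 + o)
745597/(-144367 + l(-663, 480)) = 745597/(-144367 + (111 + 480)) = 745597/(-144367 + 591) = 745597/(-143776) = 745597*(-1/143776) = -745597/143776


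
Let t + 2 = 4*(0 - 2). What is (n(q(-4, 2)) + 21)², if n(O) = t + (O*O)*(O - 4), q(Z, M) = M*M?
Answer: 121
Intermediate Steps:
q(Z, M) = M²
t = -10 (t = -2 + 4*(0 - 2) = -2 + 4*(-2) = -2 - 8 = -10)
n(O) = -10 + O²*(-4 + O) (n(O) = -10 + (O*O)*(O - 4) = -10 + O²*(-4 + O))
(n(q(-4, 2)) + 21)² = ((-10 + (2²)³ - 4*(2²)²) + 21)² = ((-10 + 4³ - 4*4²) + 21)² = ((-10 + 64 - 4*16) + 21)² = ((-10 + 64 - 64) + 21)² = (-10 + 21)² = 11² = 121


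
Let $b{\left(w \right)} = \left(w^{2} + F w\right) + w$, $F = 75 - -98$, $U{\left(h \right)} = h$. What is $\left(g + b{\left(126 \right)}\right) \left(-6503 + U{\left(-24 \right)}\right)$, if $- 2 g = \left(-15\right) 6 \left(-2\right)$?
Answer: $-246133170$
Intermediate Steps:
$F = 173$ ($F = 75 + 98 = 173$)
$b{\left(w \right)} = w^{2} + 174 w$ ($b{\left(w \right)} = \left(w^{2} + 173 w\right) + w = w^{2} + 174 w$)
$g = -90$ ($g = - \frac{\left(-15\right) 6 \left(-2\right)}{2} = - \frac{\left(-90\right) \left(-2\right)}{2} = \left(- \frac{1}{2}\right) 180 = -90$)
$\left(g + b{\left(126 \right)}\right) \left(-6503 + U{\left(-24 \right)}\right) = \left(-90 + 126 \left(174 + 126\right)\right) \left(-6503 - 24\right) = \left(-90 + 126 \cdot 300\right) \left(-6527\right) = \left(-90 + 37800\right) \left(-6527\right) = 37710 \left(-6527\right) = -246133170$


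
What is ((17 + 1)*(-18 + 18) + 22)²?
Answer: 484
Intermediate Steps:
((17 + 1)*(-18 + 18) + 22)² = (18*0 + 22)² = (0 + 22)² = 22² = 484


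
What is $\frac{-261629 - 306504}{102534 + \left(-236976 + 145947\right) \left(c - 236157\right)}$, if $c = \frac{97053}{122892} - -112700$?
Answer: $- \frac{111354068}{2202686787921} \approx -5.0554 \cdot 10^{-5}$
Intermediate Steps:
$c = \frac{419697741}{3724}$ ($c = 97053 \cdot \frac{1}{122892} + 112700 = \frac{2941}{3724} + 112700 = \frac{419697741}{3724} \approx 1.127 \cdot 10^{5}$)
$\frac{-261629 - 306504}{102534 + \left(-236976 + 145947\right) \left(c - 236157\right)} = \frac{-261629 - 306504}{102534 + \left(-236976 + 145947\right) \left(\frac{419697741}{3724} - 236157\right)} = - \frac{568133}{102534 - - \frac{2202666691257}{196}} = - \frac{568133}{102534 + \frac{2202666691257}{196}} = - \frac{568133}{\frac{2202686787921}{196}} = \left(-568133\right) \frac{196}{2202686787921} = - \frac{111354068}{2202686787921}$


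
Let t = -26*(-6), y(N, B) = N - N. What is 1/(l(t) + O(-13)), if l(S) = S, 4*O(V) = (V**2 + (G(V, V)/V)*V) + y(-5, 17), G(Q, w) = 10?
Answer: 4/803 ≈ 0.0049813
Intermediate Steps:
y(N, B) = 0
t = 156
O(V) = 5/2 + V**2/4 (O(V) = ((V**2 + (10/V)*V) + 0)/4 = ((V**2 + 10) + 0)/4 = ((10 + V**2) + 0)/4 = (10 + V**2)/4 = 5/2 + V**2/4)
1/(l(t) + O(-13)) = 1/(156 + (5/2 + (1/4)*(-13)**2)) = 1/(156 + (5/2 + (1/4)*169)) = 1/(156 + (5/2 + 169/4)) = 1/(156 + 179/4) = 1/(803/4) = 4/803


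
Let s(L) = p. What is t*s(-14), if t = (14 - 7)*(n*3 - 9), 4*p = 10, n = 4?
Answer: 105/2 ≈ 52.500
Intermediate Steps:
p = 5/2 (p = (¼)*10 = 5/2 ≈ 2.5000)
s(L) = 5/2
t = 21 (t = (14 - 7)*(4*3 - 9) = 7*(12 - 9) = 7*3 = 21)
t*s(-14) = 21*(5/2) = 105/2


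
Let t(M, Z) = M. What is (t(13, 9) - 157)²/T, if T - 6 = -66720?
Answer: -3456/11119 ≈ -0.31082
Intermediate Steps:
T = -66714 (T = 6 - 66720 = -66714)
(t(13, 9) - 157)²/T = (13 - 157)²/(-66714) = (-144)²*(-1/66714) = 20736*(-1/66714) = -3456/11119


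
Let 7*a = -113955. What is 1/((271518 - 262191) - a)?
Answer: 7/179244 ≈ 3.9053e-5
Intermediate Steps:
a = -113955/7 (a = (⅐)*(-113955) = -113955/7 ≈ -16279.)
1/((271518 - 262191) - a) = 1/((271518 - 262191) - 1*(-113955/7)) = 1/(9327 + 113955/7) = 1/(179244/7) = 7/179244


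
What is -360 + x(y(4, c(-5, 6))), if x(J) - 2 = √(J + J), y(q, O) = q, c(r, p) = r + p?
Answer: -358 + 2*√2 ≈ -355.17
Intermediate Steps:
c(r, p) = p + r
x(J) = 2 + √2*√J (x(J) = 2 + √(J + J) = 2 + √(2*J) = 2 + √2*√J)
-360 + x(y(4, c(-5, 6))) = -360 + (2 + √2*√4) = -360 + (2 + √2*2) = -360 + (2 + 2*√2) = -358 + 2*√2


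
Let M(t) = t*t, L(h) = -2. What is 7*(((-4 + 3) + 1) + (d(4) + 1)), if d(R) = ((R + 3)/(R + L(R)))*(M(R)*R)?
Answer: 1575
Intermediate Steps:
M(t) = t²
d(R) = R³*(3 + R)/(-2 + R) (d(R) = ((R + 3)/(R - 2))*(R²*R) = ((3 + R)/(-2 + R))*R³ = R³*(3 + R)/(-2 + R))
7*(((-4 + 3) + 1) + (d(4) + 1)) = 7*(((-4 + 3) + 1) + (4³*(3 + 4)/(-2 + 4) + 1)) = 7*((-1 + 1) + (64*7/2 + 1)) = 7*(0 + (64*(½)*7 + 1)) = 7*(0 + (224 + 1)) = 7*(0 + 225) = 7*225 = 1575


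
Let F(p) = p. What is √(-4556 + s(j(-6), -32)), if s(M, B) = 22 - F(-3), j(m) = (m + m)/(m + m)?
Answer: I*√4531 ≈ 67.313*I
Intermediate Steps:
j(m) = 1 (j(m) = (2*m)/((2*m)) = (2*m)*(1/(2*m)) = 1)
s(M, B) = 25 (s(M, B) = 22 - 1*(-3) = 22 + 3 = 25)
√(-4556 + s(j(-6), -32)) = √(-4556 + 25) = √(-4531) = I*√4531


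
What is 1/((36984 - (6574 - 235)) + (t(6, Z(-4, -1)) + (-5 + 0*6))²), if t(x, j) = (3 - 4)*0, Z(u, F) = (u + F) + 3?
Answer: 1/30670 ≈ 3.2605e-5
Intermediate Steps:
Z(u, F) = 3 + F + u (Z(u, F) = (F + u) + 3 = 3 + F + u)
t(x, j) = 0 (t(x, j) = -1*0 = 0)
1/((36984 - (6574 - 235)) + (t(6, Z(-4, -1)) + (-5 + 0*6))²) = 1/((36984 - (6574 - 235)) + (0 + (-5 + 0*6))²) = 1/((36984 - 1*6339) + (0 + (-5 + 0))²) = 1/((36984 - 6339) + (0 - 5)²) = 1/(30645 + (-5)²) = 1/(30645 + 25) = 1/30670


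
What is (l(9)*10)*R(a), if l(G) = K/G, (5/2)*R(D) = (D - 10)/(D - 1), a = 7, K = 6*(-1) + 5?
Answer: 2/9 ≈ 0.22222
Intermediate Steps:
K = -1 (K = -6 + 5 = -1)
R(D) = 2*(-10 + D)/(5*(-1 + D)) (R(D) = 2*((D - 10)/(D - 1))/5 = 2*((-10 + D)/(-1 + D))/5 = 2*(-10 + D)/(5*(-1 + D)))
l(G) = -1/G
(l(9)*10)*R(a) = (-1/9*10)*(2*(-10 + 7)/(5*(-1 + 7))) = (-1*1/9*10)*((2/5)*(-3)/6) = (-1/9*10)*((2/5)*(1/6)*(-3)) = -10/9*(-1/5) = 2/9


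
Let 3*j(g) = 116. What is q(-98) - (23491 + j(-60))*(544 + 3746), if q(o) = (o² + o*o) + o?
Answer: -100923160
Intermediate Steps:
j(g) = 116/3 (j(g) = (⅓)*116 = 116/3)
q(o) = o + 2*o² (q(o) = (o² + o²) + o = 2*o² + o = o + 2*o²)
q(-98) - (23491 + j(-60))*(544 + 3746) = -98*(1 + 2*(-98)) - (23491 + 116/3)*(544 + 3746) = -98*(1 - 196) - 70589*4290/3 = -98*(-195) - 1*100942270 = 19110 - 100942270 = -100923160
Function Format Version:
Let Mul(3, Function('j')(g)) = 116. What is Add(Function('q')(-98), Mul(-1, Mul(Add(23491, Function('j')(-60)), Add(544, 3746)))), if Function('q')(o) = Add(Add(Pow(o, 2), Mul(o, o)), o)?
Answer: -100923160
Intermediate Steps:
Function('j')(g) = Rational(116, 3) (Function('j')(g) = Mul(Rational(1, 3), 116) = Rational(116, 3))
Function('q')(o) = Add(o, Mul(2, Pow(o, 2))) (Function('q')(o) = Add(Add(Pow(o, 2), Pow(o, 2)), o) = Add(Mul(2, Pow(o, 2)), o) = Add(o, Mul(2, Pow(o, 2))))
Add(Function('q')(-98), Mul(-1, Mul(Add(23491, Function('j')(-60)), Add(544, 3746)))) = Add(Mul(-98, Add(1, Mul(2, -98))), Mul(-1, Mul(Add(23491, Rational(116, 3)), Add(544, 3746)))) = Add(Mul(-98, Add(1, -196)), Mul(-1, Mul(Rational(70589, 3), 4290))) = Add(Mul(-98, -195), Mul(-1, 100942270)) = Add(19110, -100942270) = -100923160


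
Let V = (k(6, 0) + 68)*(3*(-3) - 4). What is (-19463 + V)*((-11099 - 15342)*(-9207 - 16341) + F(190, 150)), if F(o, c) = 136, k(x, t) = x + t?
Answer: -13797389871700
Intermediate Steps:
k(x, t) = t + x
V = -962 (V = ((0 + 6) + 68)*(3*(-3) - 4) = (6 + 68)*(-9 - 4) = 74*(-13) = -962)
(-19463 + V)*((-11099 - 15342)*(-9207 - 16341) + F(190, 150)) = (-19463 - 962)*((-11099 - 15342)*(-9207 - 16341) + 136) = -20425*(-26441*(-25548) + 136) = -20425*(675514668 + 136) = -20425*675514804 = -13797389871700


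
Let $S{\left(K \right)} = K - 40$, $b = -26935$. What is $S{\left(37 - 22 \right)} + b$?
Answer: $-26960$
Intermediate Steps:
$S{\left(K \right)} = -40 + K$
$S{\left(37 - 22 \right)} + b = \left(-40 + \left(37 - 22\right)\right) - 26935 = \left(-40 + 15\right) - 26935 = -25 - 26935 = -26960$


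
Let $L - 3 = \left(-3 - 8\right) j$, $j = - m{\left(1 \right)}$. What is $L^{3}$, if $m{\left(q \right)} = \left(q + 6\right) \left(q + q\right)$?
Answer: $3869893$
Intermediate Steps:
$m{\left(q \right)} = 2 q \left(6 + q\right)$ ($m{\left(q \right)} = \left(6 + q\right) 2 q = 2 q \left(6 + q\right)$)
$j = -14$ ($j = - 2 \cdot 1 \left(6 + 1\right) = - 2 \cdot 1 \cdot 7 = \left(-1\right) 14 = -14$)
$L = 157$ ($L = 3 + \left(-3 - 8\right) \left(-14\right) = 3 - -154 = 3 + 154 = 157$)
$L^{3} = 157^{3} = 3869893$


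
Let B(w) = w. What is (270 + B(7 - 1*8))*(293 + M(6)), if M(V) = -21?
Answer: 73168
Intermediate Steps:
(270 + B(7 - 1*8))*(293 + M(6)) = (270 + (7 - 1*8))*(293 - 21) = (270 + (7 - 8))*272 = (270 - 1)*272 = 269*272 = 73168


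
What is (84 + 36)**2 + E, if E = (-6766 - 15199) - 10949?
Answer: -18514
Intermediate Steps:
E = -32914 (E = -21965 - 10949 = -32914)
(84 + 36)**2 + E = (84 + 36)**2 - 32914 = 120**2 - 32914 = 14400 - 32914 = -18514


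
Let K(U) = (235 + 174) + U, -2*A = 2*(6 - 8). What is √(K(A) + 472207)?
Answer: √472618 ≈ 687.47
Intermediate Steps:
A = 2 (A = -(6 - 8) = -(-2) = -½*(-4) = 2)
K(U) = 409 + U
√(K(A) + 472207) = √((409 + 2) + 472207) = √(411 + 472207) = √472618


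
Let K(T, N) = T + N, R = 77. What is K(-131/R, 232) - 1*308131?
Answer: -23708354/77 ≈ -3.0790e+5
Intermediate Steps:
K(T, N) = N + T
K(-131/R, 232) - 1*308131 = (232 - 131/77) - 1*308131 = (232 - 131*1/77) - 308131 = (232 - 131/77) - 308131 = 17733/77 - 308131 = -23708354/77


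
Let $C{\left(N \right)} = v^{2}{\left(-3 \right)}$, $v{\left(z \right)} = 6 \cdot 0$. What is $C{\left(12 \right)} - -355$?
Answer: $355$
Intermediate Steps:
$v{\left(z \right)} = 0$
$C{\left(N \right)} = 0$ ($C{\left(N \right)} = 0^{2} = 0$)
$C{\left(12 \right)} - -355 = 0 - -355 = 0 + 355 = 355$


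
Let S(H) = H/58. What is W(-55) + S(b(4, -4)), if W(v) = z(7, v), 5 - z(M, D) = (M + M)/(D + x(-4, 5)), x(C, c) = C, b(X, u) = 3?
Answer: 18099/3422 ≈ 5.2890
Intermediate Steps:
z(M, D) = 5 - 2*M/(-4 + D) (z(M, D) = 5 - (M + M)/(D - 4) = 5 - 2*M/(-4 + D))
W(v) = (-34 + 5*v)/(-4 + v) (W(v) = (-20 - 2*7 + 5*v)/(-4 + v) = (-20 - 14 + 5*v)/(-4 + v) = (-34 + 5*v)/(-4 + v))
S(H) = H/58 (S(H) = H*(1/58) = H/58)
W(-55) + S(b(4, -4)) = (-34 + 5*(-55))/(-4 - 55) + (1/58)*3 = (-34 - 275)/(-59) + 3/58 = -1/59*(-309) + 3/58 = 309/59 + 3/58 = 18099/3422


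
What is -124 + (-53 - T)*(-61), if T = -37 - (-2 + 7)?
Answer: 547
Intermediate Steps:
T = -42 (T = -37 - 1*5 = -37 - 5 = -42)
-124 + (-53 - T)*(-61) = -124 + (-53 - 1*(-42))*(-61) = -124 + (-53 + 42)*(-61) = -124 - 11*(-61) = -124 + 671 = 547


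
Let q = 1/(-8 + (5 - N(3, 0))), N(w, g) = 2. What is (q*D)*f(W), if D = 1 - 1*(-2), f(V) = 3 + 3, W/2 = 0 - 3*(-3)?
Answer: -18/5 ≈ -3.6000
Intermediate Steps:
W = 18 (W = 2*(0 - 3*(-3)) = 2*(0 + 9) = 2*9 = 18)
f(V) = 6
q = -⅕ (q = 1/(-8 + (5 - 1*2)) = 1/(-8 + (5 - 2)) = 1/(-8 + 3) = 1/(-5) = -⅕ ≈ -0.20000)
D = 3 (D = 1 + 2 = 3)
(q*D)*f(W) = -⅕*3*6 = -⅗*6 = -18/5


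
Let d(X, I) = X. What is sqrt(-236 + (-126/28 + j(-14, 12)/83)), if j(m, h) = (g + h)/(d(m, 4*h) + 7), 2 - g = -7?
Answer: I*sqrt(6628214)/166 ≈ 15.509*I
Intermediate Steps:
g = 9 (g = 2 - 1*(-7) = 2 + 7 = 9)
j(m, h) = (9 + h)/(7 + m) (j(m, h) = (9 + h)/(m + 7) = (9 + h)/(7 + m))
sqrt(-236 + (-126/28 + j(-14, 12)/83)) = sqrt(-236 + (-126/28 + ((9 + 12)/(7 - 14))/83)) = sqrt(-236 + (-126*1/28 + (21/(-7))*(1/83))) = sqrt(-236 + (-9/2 - 1/7*21*(1/83))) = sqrt(-236 + (-9/2 - 3*1/83)) = sqrt(-236 + (-9/2 - 3/83)) = sqrt(-236 - 753/166) = sqrt(-39929/166) = I*sqrt(6628214)/166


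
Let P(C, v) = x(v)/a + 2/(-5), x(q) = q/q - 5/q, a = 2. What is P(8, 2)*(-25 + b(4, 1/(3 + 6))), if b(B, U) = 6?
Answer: 437/20 ≈ 21.850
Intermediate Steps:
x(q) = 1 - 5/q
P(C, v) = -⅖ + (-5 + v)/(2*v) (P(C, v) = ((-5 + v)/v)/2 + 2/(-5) = ((-5 + v)/v)*(½) + 2*(-⅕) = (-5 + v)/(2*v) - ⅖ = -⅖ + (-5 + v)/(2*v))
P(8, 2)*(-25 + b(4, 1/(3 + 6))) = ((⅒)*(-25 + 2)/2)*(-25 + 6) = ((⅒)*(½)*(-23))*(-19) = -23/20*(-19) = 437/20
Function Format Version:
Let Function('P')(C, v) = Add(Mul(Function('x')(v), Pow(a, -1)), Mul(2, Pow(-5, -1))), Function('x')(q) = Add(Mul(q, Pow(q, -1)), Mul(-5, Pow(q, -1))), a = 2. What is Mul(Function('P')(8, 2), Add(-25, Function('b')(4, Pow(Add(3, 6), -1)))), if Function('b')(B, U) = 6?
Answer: Rational(437, 20) ≈ 21.850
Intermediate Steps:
Function('x')(q) = Add(1, Mul(-5, Pow(q, -1)))
Function('P')(C, v) = Add(Rational(-2, 5), Mul(Rational(1, 2), Pow(v, -1), Add(-5, v))) (Function('P')(C, v) = Add(Mul(Mul(Pow(v, -1), Add(-5, v)), Pow(2, -1)), Mul(2, Pow(-5, -1))) = Add(Mul(Mul(Pow(v, -1), Add(-5, v)), Rational(1, 2)), Mul(2, Rational(-1, 5))) = Add(Mul(Rational(1, 2), Pow(v, -1), Add(-5, v)), Rational(-2, 5)) = Add(Rational(-2, 5), Mul(Rational(1, 2), Pow(v, -1), Add(-5, v))))
Mul(Function('P')(8, 2), Add(-25, Function('b')(4, Pow(Add(3, 6), -1)))) = Mul(Mul(Rational(1, 10), Pow(2, -1), Add(-25, 2)), Add(-25, 6)) = Mul(Mul(Rational(1, 10), Rational(1, 2), -23), -19) = Mul(Rational(-23, 20), -19) = Rational(437, 20)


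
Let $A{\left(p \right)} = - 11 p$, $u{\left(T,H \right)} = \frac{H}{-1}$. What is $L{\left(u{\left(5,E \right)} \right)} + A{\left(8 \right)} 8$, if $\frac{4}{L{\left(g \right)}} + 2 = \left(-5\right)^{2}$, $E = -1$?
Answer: $- \frac{16188}{23} \approx -703.83$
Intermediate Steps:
$u{\left(T,H \right)} = - H$ ($u{\left(T,H \right)} = H \left(-1\right) = - H$)
$L{\left(g \right)} = \frac{4}{23}$ ($L{\left(g \right)} = \frac{4}{-2 + \left(-5\right)^{2}} = \frac{4}{-2 + 25} = \frac{4}{23}$)
$L{\left(u{\left(5,E \right)} \right)} + A{\left(8 \right)} 8 = \frac{4}{23} + \left(-11\right) 8 \cdot 8 = \frac{4}{23} - 704 = - \frac{16188}{23}$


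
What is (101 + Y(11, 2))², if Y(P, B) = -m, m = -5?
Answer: 11236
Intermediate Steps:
Y(P, B) = 5 (Y(P, B) = -1*(-5) = 5)
(101 + Y(11, 2))² = (101 + 5)² = 106² = 11236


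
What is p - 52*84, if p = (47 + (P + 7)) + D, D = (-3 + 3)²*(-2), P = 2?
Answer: -4312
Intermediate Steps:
D = 0 (D = 0²*(-2) = 0*(-2) = 0)
p = 56 (p = (47 + (2 + 7)) + 0 = (47 + 9) + 0 = 56 + 0 = 56)
p - 52*84 = 56 - 52*84 = 56 - 4368 = -4312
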